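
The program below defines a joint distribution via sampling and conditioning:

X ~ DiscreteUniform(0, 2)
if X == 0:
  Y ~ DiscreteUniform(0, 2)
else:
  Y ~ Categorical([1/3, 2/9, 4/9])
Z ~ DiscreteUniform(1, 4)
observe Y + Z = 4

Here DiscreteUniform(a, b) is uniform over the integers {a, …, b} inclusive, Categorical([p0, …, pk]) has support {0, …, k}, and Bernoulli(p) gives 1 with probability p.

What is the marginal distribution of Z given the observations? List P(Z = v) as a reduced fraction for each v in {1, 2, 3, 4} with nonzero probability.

Enumerate traces; 9 have nonzero weight after conditioning:
  (X=0, Y=0, Z=4) weight 1/36
  (X=0, Y=1, Z=3) weight 1/36
  (X=0, Y=2, Z=2) weight 1/36
  (X=1, Y=0, Z=4) weight 1/36
  (X=1, Y=1, Z=3) weight 1/54
  (X=1, Y=2, Z=2) weight 1/27
  (X=2, Y=0, Z=4) weight 1/36
  (X=2, Y=1, Z=3) weight 1/54
  … 1 more
Group by Z:
  weight(Z=2) = 11/108
  weight(Z=3) = 7/108
  weight(Z=4) = 1/12
Total weight = 11/108 + 7/108 + 1/12 = 1/4
P(Z=2 | obs) = 11/108 / 1/4 = 11/27
P(Z=3 | obs) = 7/108 / 1/4 = 7/27
P(Z=4 | obs) = 1/12 / 1/4 = 1/3

P(Z=2) = 11/27, P(Z=3) = 7/27, P(Z=4) = 1/3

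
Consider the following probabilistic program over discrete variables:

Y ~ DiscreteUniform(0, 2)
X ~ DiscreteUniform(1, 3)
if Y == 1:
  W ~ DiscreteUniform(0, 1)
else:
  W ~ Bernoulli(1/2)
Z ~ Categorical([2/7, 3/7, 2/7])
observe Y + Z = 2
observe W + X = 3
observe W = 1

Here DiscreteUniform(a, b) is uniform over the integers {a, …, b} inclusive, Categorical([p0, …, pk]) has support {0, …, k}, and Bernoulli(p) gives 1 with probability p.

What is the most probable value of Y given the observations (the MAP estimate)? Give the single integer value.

argmax_v P(Y = v | obs) = 1

Enumerate traces; 3 have nonzero weight after conditioning:
  (Y=0, X=2, W=1, Z=2) weight 1/63
  (Y=1, X=2, W=1, Z=1) weight 1/42
  (Y=2, X=2, W=1, Z=0) weight 1/63
Group by Y:
  weight(Y=0) = 1/63
  weight(Y=1) = 1/42
  weight(Y=2) = 1/63
Total weight = 1/63 + 1/42 + 1/63 = 1/18
P(Y=0 | obs) = 1/63 / 1/18 = 2/7
P(Y=1 | obs) = 1/42 / 1/18 = 3/7
P(Y=2 | obs) = 1/63 / 1/18 = 2/7
argmax = 1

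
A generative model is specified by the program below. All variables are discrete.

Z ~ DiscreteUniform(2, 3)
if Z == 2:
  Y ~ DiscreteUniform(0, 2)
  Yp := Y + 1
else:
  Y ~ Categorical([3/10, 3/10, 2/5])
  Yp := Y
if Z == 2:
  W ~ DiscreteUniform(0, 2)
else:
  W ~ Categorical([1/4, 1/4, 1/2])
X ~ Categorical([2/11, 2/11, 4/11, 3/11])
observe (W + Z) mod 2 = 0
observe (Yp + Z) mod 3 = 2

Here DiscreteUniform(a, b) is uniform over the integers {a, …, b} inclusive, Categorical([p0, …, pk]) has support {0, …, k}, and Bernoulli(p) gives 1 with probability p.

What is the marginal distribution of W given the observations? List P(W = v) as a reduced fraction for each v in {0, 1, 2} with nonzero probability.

Enumerate traces; 12 have nonzero weight after conditioning:
  (Z=2, Y=2, W=0, X=0) weight 1/99
  (Z=2, Y=2, W=0, X=1) weight 1/99
  (Z=2, Y=2, W=0, X=2) weight 2/99
  (Z=2, Y=2, W=0, X=3) weight 1/66
  (Z=2, Y=2, W=2, X=0) weight 1/99
  (Z=2, Y=2, W=2, X=1) weight 1/99
  (Z=2, Y=2, W=2, X=2) weight 2/99
  (Z=2, Y=2, W=2, X=3) weight 1/66
  (Z=3, Y=2, W=1, X=0) weight 1/110
  … 3 more
Group by W:
  weight(W=0) = 1/18
  weight(W=1) = 1/20
  weight(W=2) = 1/18
Total weight = 1/18 + 1/20 + 1/18 = 29/180
P(W=0 | obs) = 1/18 / 29/180 = 10/29
P(W=1 | obs) = 1/20 / 29/180 = 9/29
P(W=2 | obs) = 1/18 / 29/180 = 10/29

P(W=0) = 10/29, P(W=1) = 9/29, P(W=2) = 10/29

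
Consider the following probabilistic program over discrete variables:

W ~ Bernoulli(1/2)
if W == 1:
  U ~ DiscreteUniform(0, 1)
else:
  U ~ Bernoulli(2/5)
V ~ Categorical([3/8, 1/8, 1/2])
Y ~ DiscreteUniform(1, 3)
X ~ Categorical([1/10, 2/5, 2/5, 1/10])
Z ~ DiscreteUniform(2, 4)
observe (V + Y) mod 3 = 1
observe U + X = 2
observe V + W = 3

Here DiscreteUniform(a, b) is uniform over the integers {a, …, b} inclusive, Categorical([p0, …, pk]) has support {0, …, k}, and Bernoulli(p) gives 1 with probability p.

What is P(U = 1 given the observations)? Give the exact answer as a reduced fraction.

P(U = 1 | obs) = 1/2

Enumerate traces; 6 have nonzero weight after conditioning:
  (W=1, U=0, V=2, Y=2, X=2, Z=2) weight 1/180
  (W=1, U=0, V=2, Y=2, X=2, Z=3) weight 1/180
  (W=1, U=0, V=2, Y=2, X=2, Z=4) weight 1/180
  (W=1, U=1, V=2, Y=2, X=1, Z=2) weight 1/180
  (W=1, U=1, V=2, Y=2, X=1, Z=3) weight 1/180
  (W=1, U=1, V=2, Y=2, X=1, Z=4) weight 1/180
Group by U:
  weight(U=0) = 1/60
  weight(U=1) = 1/60
Total weight = 1/60 + 1/60 = 1/30
P(U=0 | obs) = 1/60 / 1/30 = 1/2
P(U=1 | obs) = 1/60 / 1/30 = 1/2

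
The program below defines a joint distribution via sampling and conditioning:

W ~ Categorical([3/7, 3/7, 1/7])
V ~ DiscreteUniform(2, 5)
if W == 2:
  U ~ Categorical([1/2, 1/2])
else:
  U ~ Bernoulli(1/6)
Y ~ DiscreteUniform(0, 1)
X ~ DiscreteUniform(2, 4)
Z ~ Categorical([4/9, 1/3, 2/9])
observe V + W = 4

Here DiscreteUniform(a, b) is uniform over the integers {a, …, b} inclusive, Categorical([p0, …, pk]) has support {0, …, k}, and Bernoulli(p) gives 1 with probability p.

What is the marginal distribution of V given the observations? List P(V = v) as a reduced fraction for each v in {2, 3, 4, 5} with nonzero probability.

P(V=2) = 1/7, P(V=3) = 3/7, P(V=4) = 3/7

Enumerate traces; 108 have nonzero weight after conditioning:
  (W=0, V=4, U=0, Y=0, X=2, Z=0) weight 5/756
  (W=0, V=4, U=0, Y=0, X=2, Z=1) weight 5/1008
  (W=0, V=4, U=0, Y=0, X=2, Z=2) weight 5/1512
  (W=0, V=4, U=0, Y=0, X=3, Z=0) weight 5/756
  (W=0, V=4, U=0, Y=0, X=3, Z=1) weight 5/1008
  (W=0, V=4, U=0, Y=0, X=3, Z=2) weight 5/1512
  (W=0, V=4, U=0, Y=0, X=4, Z=0) weight 5/756
  (W=0, V=4, U=0, Y=0, X=4, Z=1) weight 5/1008
  (W=1, V=3, U=0, Y=0, X=2, Z=0) weight 5/756
  (W=2, V=2, U=0, Y=0, X=2, Z=0) weight 1/756
  … 98 more
Group by V:
  weight(V=2) = 1/28
  weight(V=3) = 3/28
  weight(V=4) = 3/28
Total weight = 1/28 + 3/28 + 3/28 = 1/4
P(V=2 | obs) = 1/28 / 1/4 = 1/7
P(V=3 | obs) = 3/28 / 1/4 = 3/7
P(V=4 | obs) = 3/28 / 1/4 = 3/7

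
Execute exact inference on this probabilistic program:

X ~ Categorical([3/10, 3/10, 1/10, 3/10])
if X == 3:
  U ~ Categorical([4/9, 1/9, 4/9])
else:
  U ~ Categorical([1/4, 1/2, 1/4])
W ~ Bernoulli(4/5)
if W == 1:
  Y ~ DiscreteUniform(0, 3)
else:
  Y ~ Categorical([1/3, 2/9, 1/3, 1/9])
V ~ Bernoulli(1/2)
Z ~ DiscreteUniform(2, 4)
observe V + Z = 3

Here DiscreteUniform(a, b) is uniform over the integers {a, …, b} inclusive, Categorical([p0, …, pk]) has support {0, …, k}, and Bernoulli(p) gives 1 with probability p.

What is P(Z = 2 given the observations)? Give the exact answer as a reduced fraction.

P(Z = 2 | obs) = 1/2

Enumerate traces; 192 have nonzero weight after conditioning:
  (X=0, U=0, W=0, Y=0, V=0, Z=3) weight 1/1200
  (X=0, U=0, W=0, Y=0, V=1, Z=2) weight 1/1200
  (X=0, U=0, W=0, Y=1, V=0, Z=3) weight 1/1800
  (X=0, U=0, W=0, Y=1, V=1, Z=2) weight 1/1800
  (X=0, U=0, W=0, Y=2, V=0, Z=3) weight 1/1200
  (X=0, U=0, W=0, Y=2, V=1, Z=2) weight 1/1200
  (X=0, U=0, W=0, Y=3, V=0, Z=3) weight 1/3600
  (X=0, U=0, W=0, Y=3, V=1, Z=2) weight 1/3600
  … 184 more
Group by Z:
  weight(Z=2) = 1/6
  weight(Z=3) = 1/6
Total weight = 1/6 + 1/6 = 1/3
P(Z=2 | obs) = 1/6 / 1/3 = 1/2
P(Z=3 | obs) = 1/6 / 1/3 = 1/2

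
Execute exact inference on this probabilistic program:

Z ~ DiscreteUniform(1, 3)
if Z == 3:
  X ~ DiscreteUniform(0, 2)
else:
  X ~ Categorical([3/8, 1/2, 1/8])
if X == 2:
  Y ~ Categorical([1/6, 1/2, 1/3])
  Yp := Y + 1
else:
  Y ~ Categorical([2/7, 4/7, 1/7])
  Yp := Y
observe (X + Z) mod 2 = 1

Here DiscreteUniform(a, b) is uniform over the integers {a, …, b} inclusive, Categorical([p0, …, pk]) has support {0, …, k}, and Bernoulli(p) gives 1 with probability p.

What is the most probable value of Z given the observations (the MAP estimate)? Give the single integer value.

argmax_v P(Z = v | obs) = 3

Enumerate traces; 15 have nonzero weight after conditioning:
  (Z=1, X=0, Y=0) weight 1/28
  (Z=1, X=0, Y=1) weight 1/14
  (Z=1, X=0, Y=2) weight 1/56
  (Z=1, X=2, Y=0) weight 1/144
  (Z=1, X=2, Y=1) weight 1/48
  (Z=1, X=2, Y=2) weight 1/72
  (Z=2, X=1, Y=0) weight 1/21
  (Z=2, X=1, Y=1) weight 2/21
  (Z=3, X=0, Y=0) weight 2/63
  … 6 more
Group by Z:
  weight(Z=1) = 1/6
  weight(Z=2) = 1/6
  weight(Z=3) = 2/9
Total weight = 1/6 + 1/6 + 2/9 = 5/9
P(Z=1 | obs) = 1/6 / 5/9 = 3/10
P(Z=2 | obs) = 1/6 / 5/9 = 3/10
P(Z=3 | obs) = 2/9 / 5/9 = 2/5
argmax = 3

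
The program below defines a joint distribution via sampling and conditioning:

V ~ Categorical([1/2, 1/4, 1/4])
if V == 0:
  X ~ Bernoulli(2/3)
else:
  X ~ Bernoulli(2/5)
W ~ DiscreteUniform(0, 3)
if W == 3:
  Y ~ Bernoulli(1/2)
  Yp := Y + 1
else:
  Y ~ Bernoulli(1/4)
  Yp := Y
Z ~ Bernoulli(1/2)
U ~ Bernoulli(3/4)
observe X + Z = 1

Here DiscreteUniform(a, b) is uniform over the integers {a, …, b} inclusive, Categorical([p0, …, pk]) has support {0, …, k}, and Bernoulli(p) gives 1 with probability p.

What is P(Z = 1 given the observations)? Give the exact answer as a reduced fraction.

Enumerate traces; 96 have nonzero weight after conditioning:
  (V=0, X=0, W=0, Y=0, Z=1, U=0) weight 1/256
  (V=0, X=0, W=0, Y=0, Z=1, U=1) weight 3/256
  (V=0, X=0, W=0, Y=1, Z=1, U=0) weight 1/768
  (V=0, X=0, W=0, Y=1, Z=1, U=1) weight 1/256
  (V=0, X=0, W=1, Y=0, Z=1, U=0) weight 1/256
  (V=0, X=0, W=1, Y=0, Z=1, U=1) weight 3/256
  (V=0, X=0, W=1, Y=1, Z=1, U=0) weight 1/768
  (V=0, X=0, W=1, Y=1, Z=1, U=1) weight 1/256
  (V=0, X=1, W=0, Y=0, Z=0, U=0) weight 1/128
  … 87 more
Group by Z:
  weight(Z=0) = 4/15
  weight(Z=1) = 7/30
Total weight = 4/15 + 7/30 = 1/2
P(Z=0 | obs) = 4/15 / 1/2 = 8/15
P(Z=1 | obs) = 7/30 / 1/2 = 7/15

P(Z = 1 | obs) = 7/15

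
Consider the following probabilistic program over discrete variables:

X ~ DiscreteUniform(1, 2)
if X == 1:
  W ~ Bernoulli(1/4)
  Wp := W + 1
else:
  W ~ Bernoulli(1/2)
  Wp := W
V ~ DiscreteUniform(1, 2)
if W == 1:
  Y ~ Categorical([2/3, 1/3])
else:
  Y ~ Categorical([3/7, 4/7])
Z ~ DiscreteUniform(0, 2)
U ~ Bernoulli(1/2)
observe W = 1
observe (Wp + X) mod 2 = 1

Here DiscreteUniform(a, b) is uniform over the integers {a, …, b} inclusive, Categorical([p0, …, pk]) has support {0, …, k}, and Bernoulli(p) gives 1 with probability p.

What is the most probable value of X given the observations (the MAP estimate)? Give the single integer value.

Enumerate traces; 48 have nonzero weight after conditioning:
  (X=1, W=1, V=1, Y=0, Z=0, U=0) weight 1/144
  (X=1, W=1, V=1, Y=0, Z=0, U=1) weight 1/144
  (X=1, W=1, V=1, Y=0, Z=1, U=0) weight 1/144
  (X=1, W=1, V=1, Y=0, Z=1, U=1) weight 1/144
  (X=1, W=1, V=1, Y=0, Z=2, U=0) weight 1/144
  (X=1, W=1, V=1, Y=0, Z=2, U=1) weight 1/144
  (X=1, W=1, V=1, Y=1, Z=0, U=0) weight 1/288
  (X=1, W=1, V=1, Y=1, Z=0, U=1) weight 1/288
  (X=2, W=1, V=1, Y=0, Z=0, U=0) weight 1/72
  … 39 more
Group by X:
  weight(X=1) = 1/8
  weight(X=2) = 1/4
Total weight = 1/8 + 1/4 = 3/8
P(X=1 | obs) = 1/8 / 3/8 = 1/3
P(X=2 | obs) = 1/4 / 3/8 = 2/3
argmax = 2

argmax_v P(X = v | obs) = 2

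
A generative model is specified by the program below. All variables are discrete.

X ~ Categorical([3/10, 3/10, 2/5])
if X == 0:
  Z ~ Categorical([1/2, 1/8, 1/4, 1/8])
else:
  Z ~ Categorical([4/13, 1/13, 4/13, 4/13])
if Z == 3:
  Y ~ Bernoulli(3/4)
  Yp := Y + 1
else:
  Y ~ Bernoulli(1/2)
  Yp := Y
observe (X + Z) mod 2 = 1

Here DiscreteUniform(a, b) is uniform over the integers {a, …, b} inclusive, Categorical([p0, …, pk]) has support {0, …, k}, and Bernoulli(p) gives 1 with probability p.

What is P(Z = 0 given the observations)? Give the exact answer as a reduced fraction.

Enumerate traces; 12 have nonzero weight after conditioning:
  (X=0, Z=1, Y=0) weight 3/160
  (X=0, Z=1, Y=1) weight 3/160
  (X=0, Z=3, Y=0) weight 3/320
  (X=0, Z=3, Y=1) weight 9/320
  (X=1, Z=0, Y=0) weight 3/65
  (X=1, Z=0, Y=1) weight 3/65
  (X=1, Z=2, Y=0) weight 3/65
  (X=1, Z=2, Y=1) weight 3/65
  … 4 more
Group by Z:
  weight(Z=0) = 6/65
  weight(Z=1) = 71/1040
  weight(Z=2) = 6/65
  weight(Z=3) = 167/1040
Total weight = 6/65 + 71/1040 + 6/65 + 167/1040 = 43/104
P(Z=0 | obs) = 6/65 / 43/104 = 48/215
P(Z=1 | obs) = 71/1040 / 43/104 = 71/430
P(Z=2 | obs) = 6/65 / 43/104 = 48/215
P(Z=3 | obs) = 167/1040 / 43/104 = 167/430

P(Z = 0 | obs) = 48/215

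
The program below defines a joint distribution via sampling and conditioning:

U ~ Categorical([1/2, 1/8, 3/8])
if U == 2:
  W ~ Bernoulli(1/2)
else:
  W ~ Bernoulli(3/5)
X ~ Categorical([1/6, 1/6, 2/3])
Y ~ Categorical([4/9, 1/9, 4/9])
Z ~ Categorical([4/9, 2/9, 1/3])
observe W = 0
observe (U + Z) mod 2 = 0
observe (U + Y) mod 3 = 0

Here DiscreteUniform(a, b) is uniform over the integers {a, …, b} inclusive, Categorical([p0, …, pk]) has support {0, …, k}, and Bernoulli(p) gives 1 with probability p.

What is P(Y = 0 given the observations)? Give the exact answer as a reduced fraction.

P(Y = 0 | obs) = 448/585

Enumerate traces; 15 have nonzero weight after conditioning:
  (U=0, W=0, X=0, Y=0, Z=0) weight 8/1215
  (U=0, W=0, X=0, Y=0, Z=2) weight 2/405
  (U=0, W=0, X=1, Y=0, Z=0) weight 8/1215
  (U=0, W=0, X=1, Y=0, Z=2) weight 2/405
  (U=0, W=0, X=2, Y=0, Z=0) weight 32/1215
  (U=0, W=0, X=2, Y=0, Z=2) weight 8/405
  (U=1, W=0, X=0, Y=2, Z=1) weight 1/1215
  (U=1, W=0, X=1, Y=2, Z=1) weight 1/1215
  (U=2, W=0, X=0, Y=1, Z=0) weight 1/648
  … 6 more
Group by Y:
  weight(Y=0) = 28/405
  weight(Y=1) = 7/432
  weight(Y=2) = 2/405
Total weight = 28/405 + 7/432 + 2/405 = 13/144
P(Y=0 | obs) = 28/405 / 13/144 = 448/585
P(Y=1 | obs) = 7/432 / 13/144 = 7/39
P(Y=2 | obs) = 2/405 / 13/144 = 32/585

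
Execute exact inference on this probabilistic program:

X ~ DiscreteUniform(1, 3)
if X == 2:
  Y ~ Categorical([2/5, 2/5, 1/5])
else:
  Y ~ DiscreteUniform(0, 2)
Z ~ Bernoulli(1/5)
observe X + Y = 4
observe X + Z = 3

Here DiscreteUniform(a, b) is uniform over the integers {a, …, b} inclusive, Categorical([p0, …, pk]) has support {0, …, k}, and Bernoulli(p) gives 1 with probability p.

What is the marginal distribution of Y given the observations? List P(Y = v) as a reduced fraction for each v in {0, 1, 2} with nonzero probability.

P(Y=1) = 20/23, P(Y=2) = 3/23

Enumerate traces; 2 have nonzero weight after conditioning:
  (X=2, Y=2, Z=1) weight 1/75
  (X=3, Y=1, Z=0) weight 4/45
Group by Y:
  weight(Y=1) = 4/45
  weight(Y=2) = 1/75
Total weight = 4/45 + 1/75 = 23/225
P(Y=1 | obs) = 4/45 / 23/225 = 20/23
P(Y=2 | obs) = 1/75 / 23/225 = 3/23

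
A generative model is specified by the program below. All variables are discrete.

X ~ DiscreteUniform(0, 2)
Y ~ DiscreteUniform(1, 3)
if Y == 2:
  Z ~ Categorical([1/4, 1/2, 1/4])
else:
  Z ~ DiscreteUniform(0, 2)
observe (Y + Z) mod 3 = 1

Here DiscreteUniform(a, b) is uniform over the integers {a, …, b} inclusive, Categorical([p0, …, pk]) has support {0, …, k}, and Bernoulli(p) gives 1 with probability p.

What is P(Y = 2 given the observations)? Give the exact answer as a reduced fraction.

P(Y = 2 | obs) = 3/11

Enumerate traces; 9 have nonzero weight after conditioning:
  (X=0, Y=1, Z=0) weight 1/27
  (X=0, Y=2, Z=2) weight 1/36
  (X=0, Y=3, Z=1) weight 1/27
  (X=1, Y=1, Z=0) weight 1/27
  (X=1, Y=2, Z=2) weight 1/36
  (X=1, Y=3, Z=1) weight 1/27
  (X=2, Y=1, Z=0) weight 1/27
  (X=2, Y=2, Z=2) weight 1/36
  … 1 more
Group by Y:
  weight(Y=1) = 1/9
  weight(Y=2) = 1/12
  weight(Y=3) = 1/9
Total weight = 1/9 + 1/12 + 1/9 = 11/36
P(Y=1 | obs) = 1/9 / 11/36 = 4/11
P(Y=2 | obs) = 1/12 / 11/36 = 3/11
P(Y=3 | obs) = 1/9 / 11/36 = 4/11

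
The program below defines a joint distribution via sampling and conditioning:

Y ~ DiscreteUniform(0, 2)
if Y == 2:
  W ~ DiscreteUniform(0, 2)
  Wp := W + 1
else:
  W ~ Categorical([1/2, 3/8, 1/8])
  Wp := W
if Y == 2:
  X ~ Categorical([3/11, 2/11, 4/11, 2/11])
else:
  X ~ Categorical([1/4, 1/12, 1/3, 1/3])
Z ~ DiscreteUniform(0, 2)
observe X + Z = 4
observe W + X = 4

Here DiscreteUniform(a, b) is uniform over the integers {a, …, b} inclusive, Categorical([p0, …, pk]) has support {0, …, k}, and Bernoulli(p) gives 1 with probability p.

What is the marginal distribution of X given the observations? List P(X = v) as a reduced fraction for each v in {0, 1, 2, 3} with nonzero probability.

Enumerate traces; 6 have nonzero weight after conditioning:
  (Y=0, W=1, X=3, Z=1) weight 1/72
  (Y=0, W=2, X=2, Z=2) weight 1/216
  (Y=1, W=1, X=3, Z=1) weight 1/72
  (Y=1, W=2, X=2, Z=2) weight 1/216
  (Y=2, W=1, X=3, Z=1) weight 2/297
  (Y=2, W=2, X=2, Z=2) weight 4/297
Group by X:
  weight(X=2) = 1/44
  weight(X=3) = 41/1188
Total weight = 1/44 + 41/1188 = 17/297
P(X=2 | obs) = 1/44 / 17/297 = 27/68
P(X=3 | obs) = 41/1188 / 17/297 = 41/68

P(X=2) = 27/68, P(X=3) = 41/68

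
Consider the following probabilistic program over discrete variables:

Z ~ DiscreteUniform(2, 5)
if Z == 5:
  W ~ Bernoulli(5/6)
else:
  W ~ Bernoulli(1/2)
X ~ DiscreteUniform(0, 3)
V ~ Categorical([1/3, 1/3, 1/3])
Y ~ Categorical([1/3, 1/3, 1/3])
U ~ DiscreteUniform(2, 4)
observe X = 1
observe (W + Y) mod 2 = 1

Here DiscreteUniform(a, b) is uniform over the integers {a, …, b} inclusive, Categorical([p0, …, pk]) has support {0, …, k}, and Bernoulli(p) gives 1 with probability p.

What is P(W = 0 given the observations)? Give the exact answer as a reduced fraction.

P(W = 0 | obs) = 5/19

Enumerate traces; 108 have nonzero weight after conditioning:
  (Z=2, W=0, X=1, V=0, Y=1, U=2) weight 1/864
  (Z=2, W=0, X=1, V=0, Y=1, U=3) weight 1/864
  (Z=2, W=0, X=1, V=0, Y=1, U=4) weight 1/864
  (Z=2, W=0, X=1, V=1, Y=1, U=2) weight 1/864
  (Z=2, W=0, X=1, V=1, Y=1, U=3) weight 1/864
  (Z=2, W=0, X=1, V=1, Y=1, U=4) weight 1/864
  (Z=2, W=0, X=1, V=2, Y=1, U=2) weight 1/864
  (Z=2, W=0, X=1, V=2, Y=1, U=3) weight 1/864
  (Z=2, W=1, X=1, V=0, Y=0, U=2) weight 1/864
  … 99 more
Group by W:
  weight(W=0) = 5/144
  weight(W=1) = 7/72
Total weight = 5/144 + 7/72 = 19/144
P(W=0 | obs) = 5/144 / 19/144 = 5/19
P(W=1 | obs) = 7/72 / 19/144 = 14/19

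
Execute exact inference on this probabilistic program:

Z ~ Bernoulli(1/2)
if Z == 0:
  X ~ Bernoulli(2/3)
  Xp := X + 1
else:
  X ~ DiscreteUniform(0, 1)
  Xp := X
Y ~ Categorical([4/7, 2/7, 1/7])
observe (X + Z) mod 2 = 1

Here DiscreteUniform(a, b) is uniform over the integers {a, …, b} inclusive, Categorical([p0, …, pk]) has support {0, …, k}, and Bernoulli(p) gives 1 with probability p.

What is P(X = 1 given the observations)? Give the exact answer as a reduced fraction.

Enumerate traces; 6 have nonzero weight after conditioning:
  (Z=0, X=1, Y=0) weight 4/21
  (Z=0, X=1, Y=1) weight 2/21
  (Z=0, X=1, Y=2) weight 1/21
  (Z=1, X=0, Y=0) weight 1/7
  (Z=1, X=0, Y=1) weight 1/14
  (Z=1, X=0, Y=2) weight 1/28
Group by X:
  weight(X=0) = 1/4
  weight(X=1) = 1/3
Total weight = 1/4 + 1/3 = 7/12
P(X=0 | obs) = 1/4 / 7/12 = 3/7
P(X=1 | obs) = 1/3 / 7/12 = 4/7

P(X = 1 | obs) = 4/7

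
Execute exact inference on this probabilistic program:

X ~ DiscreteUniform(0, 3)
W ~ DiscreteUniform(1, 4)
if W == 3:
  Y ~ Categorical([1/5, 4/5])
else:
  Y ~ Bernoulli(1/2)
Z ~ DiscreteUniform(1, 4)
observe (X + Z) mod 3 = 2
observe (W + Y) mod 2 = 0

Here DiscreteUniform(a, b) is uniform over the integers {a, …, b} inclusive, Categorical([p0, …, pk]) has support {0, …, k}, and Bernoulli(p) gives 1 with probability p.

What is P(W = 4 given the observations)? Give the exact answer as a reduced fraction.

P(W = 4 | obs) = 5/23

Enumerate traces; 20 have nonzero weight after conditioning:
  (X=0, W=1, Y=1, Z=2) weight 1/128
  (X=0, W=2, Y=0, Z=2) weight 1/128
  (X=0, W=3, Y=1, Z=2) weight 1/80
  (X=0, W=4, Y=0, Z=2) weight 1/128
  (X=1, W=1, Y=1, Z=1) weight 1/128
  (X=1, W=1, Y=1, Z=4) weight 1/128
  (X=1, W=2, Y=0, Z=1) weight 1/128
  (X=1, W=2, Y=0, Z=4) weight 1/128
  … 12 more
Group by W:
  weight(W=1) = 5/128
  weight(W=2) = 5/128
  weight(W=3) = 1/16
  weight(W=4) = 5/128
Total weight = 5/128 + 5/128 + 1/16 + 5/128 = 23/128
P(W=1 | obs) = 5/128 / 23/128 = 5/23
P(W=2 | obs) = 5/128 / 23/128 = 5/23
P(W=3 | obs) = 1/16 / 23/128 = 8/23
P(W=4 | obs) = 5/128 / 23/128 = 5/23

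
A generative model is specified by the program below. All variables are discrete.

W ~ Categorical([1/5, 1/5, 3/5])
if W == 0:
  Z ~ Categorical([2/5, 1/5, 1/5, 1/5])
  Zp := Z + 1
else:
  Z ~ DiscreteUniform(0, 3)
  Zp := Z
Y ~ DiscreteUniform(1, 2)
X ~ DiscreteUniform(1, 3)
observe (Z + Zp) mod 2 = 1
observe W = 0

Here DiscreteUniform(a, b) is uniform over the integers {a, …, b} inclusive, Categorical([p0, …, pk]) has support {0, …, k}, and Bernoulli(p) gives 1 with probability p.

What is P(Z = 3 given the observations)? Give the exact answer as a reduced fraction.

P(Z = 3 | obs) = 1/5

Enumerate traces; 24 have nonzero weight after conditioning:
  (W=0, Z=0, Y=1, X=1) weight 1/75
  (W=0, Z=0, Y=1, X=2) weight 1/75
  (W=0, Z=0, Y=1, X=3) weight 1/75
  (W=0, Z=0, Y=2, X=1) weight 1/75
  (W=0, Z=0, Y=2, X=2) weight 1/75
  (W=0, Z=0, Y=2, X=3) weight 1/75
  (W=0, Z=1, Y=1, X=1) weight 1/150
  (W=0, Z=1, Y=1, X=2) weight 1/150
  (W=0, Z=2, Y=1, X=1) weight 1/150
  (W=0, Z=3, Y=1, X=1) weight 1/150
  … 14 more
Group by Z:
  weight(Z=0) = 2/25
  weight(Z=1) = 1/25
  weight(Z=2) = 1/25
  weight(Z=3) = 1/25
Total weight = 2/25 + 1/25 + 1/25 + 1/25 = 1/5
P(Z=0 | obs) = 2/25 / 1/5 = 2/5
P(Z=1 | obs) = 1/25 / 1/5 = 1/5
P(Z=2 | obs) = 1/25 / 1/5 = 1/5
P(Z=3 | obs) = 1/25 / 1/5 = 1/5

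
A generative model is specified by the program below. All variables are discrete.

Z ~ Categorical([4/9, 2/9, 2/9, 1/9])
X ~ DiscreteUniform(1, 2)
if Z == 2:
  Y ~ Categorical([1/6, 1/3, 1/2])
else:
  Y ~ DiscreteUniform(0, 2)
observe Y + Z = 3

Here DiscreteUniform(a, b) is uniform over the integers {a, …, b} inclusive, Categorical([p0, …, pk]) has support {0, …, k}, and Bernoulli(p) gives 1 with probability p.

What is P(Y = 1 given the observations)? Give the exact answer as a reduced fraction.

Enumerate traces; 6 have nonzero weight after conditioning:
  (Z=1, X=1, Y=2) weight 1/27
  (Z=1, X=2, Y=2) weight 1/27
  (Z=2, X=1, Y=1) weight 1/27
  (Z=2, X=2, Y=1) weight 1/27
  (Z=3, X=1, Y=0) weight 1/54
  (Z=3, X=2, Y=0) weight 1/54
Group by Y:
  weight(Y=0) = 1/27
  weight(Y=1) = 2/27
  weight(Y=2) = 2/27
Total weight = 1/27 + 2/27 + 2/27 = 5/27
P(Y=0 | obs) = 1/27 / 5/27 = 1/5
P(Y=1 | obs) = 2/27 / 5/27 = 2/5
P(Y=2 | obs) = 2/27 / 5/27 = 2/5

P(Y = 1 | obs) = 2/5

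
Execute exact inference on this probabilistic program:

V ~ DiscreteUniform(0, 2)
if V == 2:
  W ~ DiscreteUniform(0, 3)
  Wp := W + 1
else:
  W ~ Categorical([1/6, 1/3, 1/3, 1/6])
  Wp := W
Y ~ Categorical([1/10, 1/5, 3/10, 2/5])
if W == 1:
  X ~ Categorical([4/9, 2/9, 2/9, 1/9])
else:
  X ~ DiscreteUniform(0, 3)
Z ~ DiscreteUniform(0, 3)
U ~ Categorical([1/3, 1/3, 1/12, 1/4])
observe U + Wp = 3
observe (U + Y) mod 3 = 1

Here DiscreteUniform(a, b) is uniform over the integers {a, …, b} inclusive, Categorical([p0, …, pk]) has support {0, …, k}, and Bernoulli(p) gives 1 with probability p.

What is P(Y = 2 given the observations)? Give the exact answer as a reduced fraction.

Enumerate traces; 224 have nonzero weight after conditioning:
  (V=0, W=0, Y=1, X=0, Z=0, U=3) weight 1/5760
  (V=0, W=0, Y=1, X=0, Z=1, U=3) weight 1/5760
  (V=0, W=0, Y=1, X=0, Z=2, U=3) weight 1/5760
  (V=0, W=0, Y=1, X=0, Z=3, U=3) weight 1/5760
  (V=0, W=0, Y=1, X=1, Z=0, U=3) weight 1/5760
  (V=0, W=0, Y=1, X=1, Z=1, U=3) weight 1/5760
  (V=0, W=0, Y=1, X=1, Z=2, U=3) weight 1/5760
  (V=0, W=0, Y=1, X=1, Z=3, U=3) weight 1/5760
  (V=0, W=1, Y=2, X=0, Z=0, U=2) weight 1/3240
  (V=0, W=2, Y=0, X=0, Z=0, U=1) weight 1/4320
  … 214 more
Group by Y:
  weight(Y=0) = 11/1080
  weight(Y=1) = 1/54
  weight(Y=2) = 11/1440
  weight(Y=3) = 11/270
Total weight = 11/1080 + 1/54 + 11/1440 + 11/270 = 37/480
P(Y=0 | obs) = 11/1080 / 37/480 = 44/333
P(Y=1 | obs) = 1/54 / 37/480 = 80/333
P(Y=2 | obs) = 11/1440 / 37/480 = 11/111
P(Y=3 | obs) = 11/270 / 37/480 = 176/333

P(Y = 2 | obs) = 11/111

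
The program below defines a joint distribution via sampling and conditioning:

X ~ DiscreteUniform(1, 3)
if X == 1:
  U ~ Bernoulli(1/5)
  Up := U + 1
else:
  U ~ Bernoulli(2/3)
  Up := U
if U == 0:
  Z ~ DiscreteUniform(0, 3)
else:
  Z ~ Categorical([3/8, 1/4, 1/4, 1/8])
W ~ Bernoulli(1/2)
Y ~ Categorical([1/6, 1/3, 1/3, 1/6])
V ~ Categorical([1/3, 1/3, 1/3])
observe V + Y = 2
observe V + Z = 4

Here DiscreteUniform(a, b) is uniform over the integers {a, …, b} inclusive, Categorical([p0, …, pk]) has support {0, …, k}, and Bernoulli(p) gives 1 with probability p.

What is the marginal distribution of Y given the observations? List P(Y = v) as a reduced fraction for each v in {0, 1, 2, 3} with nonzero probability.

Enumerate traces; 24 have nonzero weight after conditioning:
  (X=1, U=0, Z=2, W=0, Y=0, V=2) weight 1/540
  (X=1, U=0, Z=2, W=1, Y=0, V=2) weight 1/540
  (X=1, U=0, Z=3, W=0, Y=1, V=1) weight 1/270
  (X=1, U=0, Z=3, W=1, Y=1, V=1) weight 1/270
  (X=1, U=1, Z=2, W=0, Y=0, V=2) weight 1/2160
  (X=1, U=1, Z=2, W=1, Y=0, V=2) weight 1/2160
  (X=1, U=1, Z=3, W=0, Y=1, V=1) weight 1/2160
  (X=1, U=1, Z=3, W=1, Y=1, V=1) weight 1/2160
  … 16 more
Group by Y:
  weight(Y=0) = 1/72
  weight(Y=1) = 67/3240
Total weight = 1/72 + 67/3240 = 14/405
P(Y=0 | obs) = 1/72 / 14/405 = 45/112
P(Y=1 | obs) = 67/3240 / 14/405 = 67/112

P(Y=0) = 45/112, P(Y=1) = 67/112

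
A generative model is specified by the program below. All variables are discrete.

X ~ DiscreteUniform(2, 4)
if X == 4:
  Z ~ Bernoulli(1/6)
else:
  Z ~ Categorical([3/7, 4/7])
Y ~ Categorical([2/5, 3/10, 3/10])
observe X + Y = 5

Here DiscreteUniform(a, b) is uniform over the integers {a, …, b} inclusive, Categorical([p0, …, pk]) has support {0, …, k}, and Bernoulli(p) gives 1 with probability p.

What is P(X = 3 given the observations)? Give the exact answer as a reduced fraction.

P(X = 3 | obs) = 1/2

Enumerate traces; 4 have nonzero weight after conditioning:
  (X=3, Z=0, Y=2) weight 3/70
  (X=3, Z=1, Y=2) weight 2/35
  (X=4, Z=0, Y=1) weight 1/12
  (X=4, Z=1, Y=1) weight 1/60
Group by X:
  weight(X=3) = 1/10
  weight(X=4) = 1/10
Total weight = 1/10 + 1/10 = 1/5
P(X=3 | obs) = 1/10 / 1/5 = 1/2
P(X=4 | obs) = 1/10 / 1/5 = 1/2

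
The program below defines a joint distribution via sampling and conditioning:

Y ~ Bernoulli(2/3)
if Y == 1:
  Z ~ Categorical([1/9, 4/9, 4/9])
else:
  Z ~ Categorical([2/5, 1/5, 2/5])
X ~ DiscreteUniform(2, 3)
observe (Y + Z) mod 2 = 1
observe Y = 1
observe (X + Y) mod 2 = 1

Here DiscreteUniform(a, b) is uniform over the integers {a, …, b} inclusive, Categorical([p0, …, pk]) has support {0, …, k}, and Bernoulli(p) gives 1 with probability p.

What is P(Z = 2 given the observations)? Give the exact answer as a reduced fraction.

P(Z = 2 | obs) = 4/5

Enumerate traces; 2 have nonzero weight after conditioning:
  (Y=1, Z=0, X=2) weight 1/27
  (Y=1, Z=2, X=2) weight 4/27
Group by Z:
  weight(Z=0) = 1/27
  weight(Z=2) = 4/27
Total weight = 1/27 + 4/27 = 5/27
P(Z=0 | obs) = 1/27 / 5/27 = 1/5
P(Z=2 | obs) = 4/27 / 5/27 = 4/5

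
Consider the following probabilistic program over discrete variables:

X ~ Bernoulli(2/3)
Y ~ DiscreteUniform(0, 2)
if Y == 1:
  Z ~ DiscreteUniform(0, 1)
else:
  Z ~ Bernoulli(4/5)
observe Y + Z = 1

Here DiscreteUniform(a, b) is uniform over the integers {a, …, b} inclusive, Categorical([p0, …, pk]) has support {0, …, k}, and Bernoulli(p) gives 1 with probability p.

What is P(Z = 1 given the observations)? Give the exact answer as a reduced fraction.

P(Z = 1 | obs) = 8/13

Enumerate traces; 4 have nonzero weight after conditioning:
  (X=0, Y=0, Z=1) weight 4/45
  (X=0, Y=1, Z=0) weight 1/18
  (X=1, Y=0, Z=1) weight 8/45
  (X=1, Y=1, Z=0) weight 1/9
Group by Z:
  weight(Z=0) = 1/6
  weight(Z=1) = 4/15
Total weight = 1/6 + 4/15 = 13/30
P(Z=0 | obs) = 1/6 / 13/30 = 5/13
P(Z=1 | obs) = 4/15 / 13/30 = 8/13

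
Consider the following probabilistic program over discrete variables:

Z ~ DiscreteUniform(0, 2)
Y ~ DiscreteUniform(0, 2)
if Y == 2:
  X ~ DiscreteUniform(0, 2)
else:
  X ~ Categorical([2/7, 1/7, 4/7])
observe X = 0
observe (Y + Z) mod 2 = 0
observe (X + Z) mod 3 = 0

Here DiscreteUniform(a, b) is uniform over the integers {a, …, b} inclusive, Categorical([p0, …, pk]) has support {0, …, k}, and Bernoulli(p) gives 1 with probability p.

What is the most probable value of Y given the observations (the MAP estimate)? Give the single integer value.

argmax_v P(Y = v | obs) = 2

Enumerate traces; 2 have nonzero weight after conditioning:
  (Z=0, Y=0, X=0) weight 2/63
  (Z=0, Y=2, X=0) weight 1/27
Group by Y:
  weight(Y=0) = 2/63
  weight(Y=2) = 1/27
Total weight = 2/63 + 1/27 = 13/189
P(Y=0 | obs) = 2/63 / 13/189 = 6/13
P(Y=2 | obs) = 1/27 / 13/189 = 7/13
argmax = 2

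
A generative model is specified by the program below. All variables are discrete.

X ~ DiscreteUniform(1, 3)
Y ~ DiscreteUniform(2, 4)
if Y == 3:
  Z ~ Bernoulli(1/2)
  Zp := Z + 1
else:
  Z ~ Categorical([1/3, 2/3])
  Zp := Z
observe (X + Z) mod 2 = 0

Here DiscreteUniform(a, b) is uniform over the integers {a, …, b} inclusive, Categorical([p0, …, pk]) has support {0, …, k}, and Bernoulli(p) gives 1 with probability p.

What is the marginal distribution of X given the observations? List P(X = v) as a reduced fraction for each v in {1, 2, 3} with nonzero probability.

P(X=1) = 11/29, P(X=2) = 7/29, P(X=3) = 11/29

Enumerate traces; 9 have nonzero weight after conditioning:
  (X=1, Y=2, Z=1) weight 2/27
  (X=1, Y=3, Z=1) weight 1/18
  (X=1, Y=4, Z=1) weight 2/27
  (X=2, Y=2, Z=0) weight 1/27
  (X=2, Y=3, Z=0) weight 1/18
  (X=2, Y=4, Z=0) weight 1/27
  (X=3, Y=2, Z=1) weight 2/27
  (X=3, Y=3, Z=1) weight 1/18
  … 1 more
Group by X:
  weight(X=1) = 11/54
  weight(X=2) = 7/54
  weight(X=3) = 11/54
Total weight = 11/54 + 7/54 + 11/54 = 29/54
P(X=1 | obs) = 11/54 / 29/54 = 11/29
P(X=2 | obs) = 7/54 / 29/54 = 7/29
P(X=3 | obs) = 11/54 / 29/54 = 11/29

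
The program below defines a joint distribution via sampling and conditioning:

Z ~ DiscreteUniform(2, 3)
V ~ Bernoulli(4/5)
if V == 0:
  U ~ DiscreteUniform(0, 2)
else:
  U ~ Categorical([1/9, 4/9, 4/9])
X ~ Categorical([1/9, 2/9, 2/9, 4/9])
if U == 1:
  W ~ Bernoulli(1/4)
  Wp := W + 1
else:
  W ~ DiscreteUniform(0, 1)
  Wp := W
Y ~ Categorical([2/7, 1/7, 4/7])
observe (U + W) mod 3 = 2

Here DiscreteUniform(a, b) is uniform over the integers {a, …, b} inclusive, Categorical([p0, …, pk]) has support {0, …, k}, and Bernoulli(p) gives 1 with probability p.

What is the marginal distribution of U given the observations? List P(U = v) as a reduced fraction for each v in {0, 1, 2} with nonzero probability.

P(U=1) = 1/3, P(U=2) = 2/3

Enumerate traces; 96 have nonzero weight after conditioning:
  (Z=2, V=0, U=1, X=0, W=1, Y=0) weight 1/3780
  (Z=2, V=0, U=1, X=0, W=1, Y=1) weight 1/7560
  (Z=2, V=0, U=1, X=0, W=1, Y=2) weight 1/1890
  (Z=2, V=0, U=1, X=1, W=1, Y=0) weight 1/1890
  (Z=2, V=0, U=1, X=1, W=1, Y=1) weight 1/3780
  (Z=2, V=0, U=1, X=1, W=1, Y=2) weight 1/945
  (Z=2, V=0, U=1, X=2, W=1, Y=0) weight 1/1890
  (Z=2, V=0, U=1, X=2, W=1, Y=1) weight 1/3780
  (Z=2, V=0, U=2, X=0, W=0, Y=0) weight 1/1890
  … 87 more
Group by U:
  weight(U=1) = 19/180
  weight(U=2) = 19/90
Total weight = 19/180 + 19/90 = 19/60
P(U=1 | obs) = 19/180 / 19/60 = 1/3
P(U=2 | obs) = 19/90 / 19/60 = 2/3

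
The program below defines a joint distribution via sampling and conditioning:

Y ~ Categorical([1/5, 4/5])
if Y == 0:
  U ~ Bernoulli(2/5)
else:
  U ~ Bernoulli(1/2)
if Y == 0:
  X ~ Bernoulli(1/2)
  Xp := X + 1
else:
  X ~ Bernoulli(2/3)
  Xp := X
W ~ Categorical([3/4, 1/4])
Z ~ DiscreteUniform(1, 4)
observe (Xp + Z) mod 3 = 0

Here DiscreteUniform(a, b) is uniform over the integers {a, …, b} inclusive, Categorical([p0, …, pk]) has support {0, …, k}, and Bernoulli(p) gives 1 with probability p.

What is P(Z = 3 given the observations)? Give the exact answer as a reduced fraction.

Enumerate traces; 20 have nonzero weight after conditioning:
  (Y=0, U=0, X=0, W=0, Z=2) weight 9/800
  (Y=0, U=0, X=0, W=1, Z=2) weight 3/800
  (Y=0, U=0, X=1, W=0, Z=1) weight 9/800
  (Y=0, U=0, X=1, W=0, Z=4) weight 9/800
  (Y=0, U=0, X=1, W=1, Z=1) weight 3/800
  (Y=0, U=0, X=1, W=1, Z=4) weight 3/800
  (Y=0, U=1, X=0, W=0, Z=2) weight 3/400
  (Y=0, U=1, X=0, W=1, Z=2) weight 1/400
  (Y=1, U=0, X=0, W=0, Z=3) weight 1/40
  … 11 more
Group by Z:
  weight(Z=1) = 1/40
  weight(Z=2) = 19/120
  weight(Z=3) = 1/15
  weight(Z=4) = 1/40
Total weight = 1/40 + 19/120 + 1/15 + 1/40 = 11/40
P(Z=1 | obs) = 1/40 / 11/40 = 1/11
P(Z=2 | obs) = 19/120 / 11/40 = 19/33
P(Z=3 | obs) = 1/15 / 11/40 = 8/33
P(Z=4 | obs) = 1/40 / 11/40 = 1/11

P(Z = 3 | obs) = 8/33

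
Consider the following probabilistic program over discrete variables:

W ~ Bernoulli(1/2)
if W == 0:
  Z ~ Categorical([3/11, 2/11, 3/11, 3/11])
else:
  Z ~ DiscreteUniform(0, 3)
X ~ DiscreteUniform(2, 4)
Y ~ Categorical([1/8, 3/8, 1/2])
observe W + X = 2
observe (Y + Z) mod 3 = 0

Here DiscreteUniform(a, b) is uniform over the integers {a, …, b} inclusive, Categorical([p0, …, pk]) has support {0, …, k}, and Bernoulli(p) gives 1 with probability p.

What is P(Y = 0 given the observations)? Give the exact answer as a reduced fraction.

Enumerate traces; 4 have nonzero weight after conditioning:
  (W=0, Z=0, X=2, Y=0) weight 1/176
  (W=0, Z=1, X=2, Y=2) weight 1/66
  (W=0, Z=2, X=2, Y=1) weight 3/176
  (W=0, Z=3, X=2, Y=0) weight 1/176
Group by Y:
  weight(Y=0) = 1/88
  weight(Y=1) = 3/176
  weight(Y=2) = 1/66
Total weight = 1/88 + 3/176 + 1/66 = 23/528
P(Y=0 | obs) = 1/88 / 23/528 = 6/23
P(Y=1 | obs) = 3/176 / 23/528 = 9/23
P(Y=2 | obs) = 1/66 / 23/528 = 8/23

P(Y = 0 | obs) = 6/23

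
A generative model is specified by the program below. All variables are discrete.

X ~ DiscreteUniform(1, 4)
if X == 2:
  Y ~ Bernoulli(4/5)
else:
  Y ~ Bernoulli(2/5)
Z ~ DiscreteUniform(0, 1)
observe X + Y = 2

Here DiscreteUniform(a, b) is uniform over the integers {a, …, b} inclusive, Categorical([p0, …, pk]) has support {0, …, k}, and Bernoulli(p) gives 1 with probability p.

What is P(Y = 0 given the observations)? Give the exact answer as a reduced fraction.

Enumerate traces; 4 have nonzero weight after conditioning:
  (X=1, Y=1, Z=0) weight 1/20
  (X=1, Y=1, Z=1) weight 1/20
  (X=2, Y=0, Z=0) weight 1/40
  (X=2, Y=0, Z=1) weight 1/40
Group by Y:
  weight(Y=0) = 1/20
  weight(Y=1) = 1/10
Total weight = 1/20 + 1/10 = 3/20
P(Y=0 | obs) = 1/20 / 3/20 = 1/3
P(Y=1 | obs) = 1/10 / 3/20 = 2/3

P(Y = 0 | obs) = 1/3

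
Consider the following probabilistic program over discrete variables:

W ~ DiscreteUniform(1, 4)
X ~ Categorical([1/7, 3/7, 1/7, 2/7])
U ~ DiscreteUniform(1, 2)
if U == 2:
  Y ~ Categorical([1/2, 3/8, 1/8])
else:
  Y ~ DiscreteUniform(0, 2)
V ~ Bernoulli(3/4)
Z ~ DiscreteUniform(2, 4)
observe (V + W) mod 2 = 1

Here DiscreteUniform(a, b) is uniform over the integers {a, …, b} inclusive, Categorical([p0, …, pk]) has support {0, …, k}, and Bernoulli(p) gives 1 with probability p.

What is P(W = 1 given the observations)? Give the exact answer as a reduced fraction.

Enumerate traces; 288 have nonzero weight after conditioning:
  (W=1, X=0, U=1, Y=0, V=0, Z=2) weight 1/2016
  (W=1, X=0, U=1, Y=0, V=0, Z=3) weight 1/2016
  (W=1, X=0, U=1, Y=0, V=0, Z=4) weight 1/2016
  (W=1, X=0, U=1, Y=1, V=0, Z=2) weight 1/2016
  (W=1, X=0, U=1, Y=1, V=0, Z=3) weight 1/2016
  (W=1, X=0, U=1, Y=1, V=0, Z=4) weight 1/2016
  (W=1, X=0, U=1, Y=2, V=0, Z=2) weight 1/2016
  (W=1, X=0, U=1, Y=2, V=0, Z=3) weight 1/2016
  (W=2, X=0, U=1, Y=0, V=1, Z=2) weight 1/672
  (W=3, X=0, U=1, Y=0, V=0, Z=2) weight 1/2016
  … 278 more
Group by W:
  weight(W=1) = 1/16
  weight(W=2) = 3/16
  weight(W=3) = 1/16
  weight(W=4) = 3/16
Total weight = 1/16 + 3/16 + 1/16 + 3/16 = 1/2
P(W=1 | obs) = 1/16 / 1/2 = 1/8
P(W=2 | obs) = 3/16 / 1/2 = 3/8
P(W=3 | obs) = 1/16 / 1/2 = 1/8
P(W=4 | obs) = 3/16 / 1/2 = 3/8

P(W = 1 | obs) = 1/8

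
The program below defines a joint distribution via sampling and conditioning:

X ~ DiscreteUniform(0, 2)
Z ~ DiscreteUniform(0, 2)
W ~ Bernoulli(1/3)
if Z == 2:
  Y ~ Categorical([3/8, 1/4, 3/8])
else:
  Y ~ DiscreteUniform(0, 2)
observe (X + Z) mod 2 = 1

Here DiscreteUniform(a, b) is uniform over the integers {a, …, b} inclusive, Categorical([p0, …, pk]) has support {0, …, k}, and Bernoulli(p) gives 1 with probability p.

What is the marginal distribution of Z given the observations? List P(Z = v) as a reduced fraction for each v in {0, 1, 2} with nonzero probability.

Enumerate traces; 24 have nonzero weight after conditioning:
  (X=0, Z=1, W=0, Y=0) weight 2/81
  (X=0, Z=1, W=0, Y=1) weight 2/81
  (X=0, Z=1, W=0, Y=2) weight 2/81
  (X=0, Z=1, W=1, Y=0) weight 1/81
  (X=0, Z=1, W=1, Y=1) weight 1/81
  (X=0, Z=1, W=1, Y=2) weight 1/81
  (X=1, Z=0, W=0, Y=0) weight 2/81
  (X=1, Z=0, W=0, Y=1) weight 2/81
  (X=1, Z=2, W=0, Y=0) weight 1/36
  … 15 more
Group by Z:
  weight(Z=0) = 1/9
  weight(Z=1) = 2/9
  weight(Z=2) = 1/9
Total weight = 1/9 + 2/9 + 1/9 = 4/9
P(Z=0 | obs) = 1/9 / 4/9 = 1/4
P(Z=1 | obs) = 2/9 / 4/9 = 1/2
P(Z=2 | obs) = 1/9 / 4/9 = 1/4

P(Z=0) = 1/4, P(Z=1) = 1/2, P(Z=2) = 1/4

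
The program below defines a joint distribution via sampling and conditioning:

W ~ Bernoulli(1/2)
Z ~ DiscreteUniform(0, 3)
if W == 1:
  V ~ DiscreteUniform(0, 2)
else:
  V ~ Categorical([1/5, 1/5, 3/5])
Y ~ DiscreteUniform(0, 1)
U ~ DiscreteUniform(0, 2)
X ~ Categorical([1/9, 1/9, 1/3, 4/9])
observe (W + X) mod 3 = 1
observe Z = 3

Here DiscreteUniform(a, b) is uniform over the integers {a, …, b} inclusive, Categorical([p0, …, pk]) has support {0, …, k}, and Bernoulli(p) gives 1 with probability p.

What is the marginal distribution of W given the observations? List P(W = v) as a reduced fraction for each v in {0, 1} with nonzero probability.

P(W=0) = 1/6, P(W=1) = 5/6

Enumerate traces; 54 have nonzero weight after conditioning:
  (W=0, Z=3, V=0, Y=0, U=0, X=1) weight 1/2160
  (W=0, Z=3, V=0, Y=0, U=1, X=1) weight 1/2160
  (W=0, Z=3, V=0, Y=0, U=2, X=1) weight 1/2160
  (W=0, Z=3, V=0, Y=1, U=0, X=1) weight 1/2160
  (W=0, Z=3, V=0, Y=1, U=1, X=1) weight 1/2160
  (W=0, Z=3, V=0, Y=1, U=2, X=1) weight 1/2160
  (W=0, Z=3, V=1, Y=0, U=0, X=1) weight 1/2160
  (W=0, Z=3, V=1, Y=0, U=1, X=1) weight 1/2160
  (W=1, Z=3, V=0, Y=0, U=0, X=0) weight 1/1296
  … 45 more
Group by W:
  weight(W=0) = 1/72
  weight(W=1) = 5/72
Total weight = 1/72 + 5/72 = 1/12
P(W=0 | obs) = 1/72 / 1/12 = 1/6
P(W=1 | obs) = 5/72 / 1/12 = 5/6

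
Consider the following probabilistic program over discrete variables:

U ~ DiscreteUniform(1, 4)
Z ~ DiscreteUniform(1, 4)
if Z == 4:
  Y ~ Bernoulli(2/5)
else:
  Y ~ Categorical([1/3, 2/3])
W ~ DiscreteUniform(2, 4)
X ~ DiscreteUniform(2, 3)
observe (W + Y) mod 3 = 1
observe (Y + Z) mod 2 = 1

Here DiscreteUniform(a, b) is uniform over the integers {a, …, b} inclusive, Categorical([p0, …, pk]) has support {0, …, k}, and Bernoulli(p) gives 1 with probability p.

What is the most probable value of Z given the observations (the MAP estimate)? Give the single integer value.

Enumerate traces; 32 have nonzero weight after conditioning:
  (U=1, Z=1, Y=0, W=4, X=2) weight 1/288
  (U=1, Z=1, Y=0, W=4, X=3) weight 1/288
  (U=1, Z=2, Y=1, W=3, X=2) weight 1/144
  (U=1, Z=2, Y=1, W=3, X=3) weight 1/144
  (U=1, Z=3, Y=0, W=4, X=2) weight 1/288
  (U=1, Z=3, Y=0, W=4, X=3) weight 1/288
  (U=1, Z=4, Y=1, W=3, X=2) weight 1/240
  (U=1, Z=4, Y=1, W=3, X=3) weight 1/240
  … 24 more
Group by Z:
  weight(Z=1) = 1/36
  weight(Z=2) = 1/18
  weight(Z=3) = 1/36
  weight(Z=4) = 1/30
Total weight = 1/36 + 1/18 + 1/36 + 1/30 = 13/90
P(Z=1 | obs) = 1/36 / 13/90 = 5/26
P(Z=2 | obs) = 1/18 / 13/90 = 5/13
P(Z=3 | obs) = 1/36 / 13/90 = 5/26
P(Z=4 | obs) = 1/30 / 13/90 = 3/13
argmax = 2

argmax_v P(Z = v | obs) = 2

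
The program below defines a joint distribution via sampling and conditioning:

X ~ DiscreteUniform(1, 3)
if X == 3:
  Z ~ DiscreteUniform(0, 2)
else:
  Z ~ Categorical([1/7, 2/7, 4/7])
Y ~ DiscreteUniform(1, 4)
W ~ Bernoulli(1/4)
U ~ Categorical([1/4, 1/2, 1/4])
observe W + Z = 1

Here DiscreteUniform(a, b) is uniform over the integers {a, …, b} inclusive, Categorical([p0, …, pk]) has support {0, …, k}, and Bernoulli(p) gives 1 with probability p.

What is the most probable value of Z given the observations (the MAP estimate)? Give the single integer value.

Enumerate traces; 72 have nonzero weight after conditioning:
  (X=1, Z=0, Y=1, W=1, U=0) weight 1/1344
  (X=1, Z=0, Y=1, W=1, U=1) weight 1/672
  (X=1, Z=0, Y=1, W=1, U=2) weight 1/1344
  (X=1, Z=0, Y=2, W=1, U=0) weight 1/1344
  (X=1, Z=0, Y=2, W=1, U=1) weight 1/672
  (X=1, Z=0, Y=2, W=1, U=2) weight 1/1344
  (X=1, Z=0, Y=3, W=1, U=0) weight 1/1344
  (X=1, Z=0, Y=3, W=1, U=1) weight 1/672
  (X=1, Z=1, Y=1, W=0, U=0) weight 1/224
  … 63 more
Group by Z:
  weight(Z=0) = 13/252
  weight(Z=1) = 19/84
Total weight = 13/252 + 19/84 = 5/18
P(Z=0 | obs) = 13/252 / 5/18 = 13/70
P(Z=1 | obs) = 19/84 / 5/18 = 57/70
argmax = 1

argmax_v P(Z = v | obs) = 1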